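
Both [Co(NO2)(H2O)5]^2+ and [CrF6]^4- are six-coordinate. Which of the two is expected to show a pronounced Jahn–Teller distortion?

[Co(NO2)(H2O)5]^2+: Ligand charges: each nitro (N-bound nitrite) is −1; water is neutral. With an overall charge of +2 the cobalt centre must be in the +3 oxidation state. Cobalt is a group-9 element; Co(III) is therefore d⁶. Co(III) has an exceptionally large octahedral splitting and is low-spin with essentially every ligand except fluoride. The d⁶ configuration leaves the e_g set evenly filled (or empty) — no strong Jahn–Teller driving force.
[CrF6]^4-: Ligand charges: each fluoride is −1. With an overall charge of −4 the chromium centre must be in the +2 oxidation state. Chromium is a group-6 element; Cr(II) is therefore d⁴. Fluoride is a weak-field ligand for a first-row metal, so the complex is high-spin. The t₂g³e_g¹ (high-spin) configuration has an unevenly filled e_g set; the Jahn–Teller theorem predicts a tetragonal distortion (typically axial elongation) to lift the degeneracy.

[CrF6]^4-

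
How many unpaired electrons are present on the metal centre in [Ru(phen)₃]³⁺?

1

Ligand charges: 1,10-phenanthroline is neutral. With an overall charge of +3 the ruthenium centre must be in the +3 oxidation state.
Ruthenium is a group-8 element; Ru(III) is therefore d⁵.
Counting donor atoms: 3×1,10-phenanthroline (bidentate) → 6 donors. Coordination number = 6.
The spin state decides the count: a 4d ion has a large Δₒ and is invariably low-spin.
An octahedral low-spin d⁵ ion is t₂g⁵e_g⁰, giving 1 unpaired electron.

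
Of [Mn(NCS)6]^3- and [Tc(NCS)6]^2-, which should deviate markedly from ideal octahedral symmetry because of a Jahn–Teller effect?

[Mn(NCS)6]^3-

[Mn(NCS)6]^3-: Ligand charges: each isothiocyanate is −1. With an overall charge of −3 the manganese centre must be in the +3 oxidation state. Mn sits in group 7, so the d-electron count is 7 − 3 = 4. Isothiocyanate is a weak-field ligand for a first-row metal, so the complex is high-spin. The t₂g³e_g¹ (high-spin) configuration has an unevenly filled e_g set; the Jahn–Teller theorem predicts a tetragonal distortion (typically axial elongation) to lift the degeneracy.
[Tc(NCS)6]^2-: Summing ligand charges against the −2 overall charge gives an oxidation state of +4 for technetium. Technetium is a group-7 element; Tc(IV) is therefore d³. The d³ configuration leaves the e_g set evenly filled (or empty) — no strong Jahn–Teller driving force.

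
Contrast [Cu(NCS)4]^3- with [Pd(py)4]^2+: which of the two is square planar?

For [Cu(NCS)4]^3-: Each isothiocyanate is −1; balancing the −3 overall charge requires Cu(I). Copper is a group-11 element; Cu(I) is therefore d¹⁰. A d¹⁰ ion has no crystal-field stabilisation preference between square planar and tetrahedral, so four ligands adopt the sterically favoured tetrahedral geometry. → tetrahedral.
For [Pd(py)4]^2+: Pyridine is neutral; balancing the +2 overall charge requires Pd(II). Pd sits in group 10, so the d-electron count is 10 − 2 = 8. A 4d d⁸ ion has a large crystal-field splitting; square planar leaves the high-energy d_{x²−y²} orbital empty and maximises CFSE. → square planar.

[Pd(py)4]^2+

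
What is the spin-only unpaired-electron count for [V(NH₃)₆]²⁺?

Ligand charges: ammonia is neutral. With an overall charge of +2 the vanadium centre must be in the +2 oxidation state.
V sits in group 5, so the d-electron count is 5 − 2 = 3.
In an octahedral field the d³ configuration is t₂g³e_g⁰ (only one arrangement possible), giving 3 unpaired electrons.

3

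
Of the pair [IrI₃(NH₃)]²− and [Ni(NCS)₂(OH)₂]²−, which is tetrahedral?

[Ni(NCS)₂(OH)₂]²−

For [IrI₃(NH₃)]²−: Ligand charges: each iodide is −1; ammonia is neutral. With an overall charge of −2 the iridium centre must be in the +1 oxidation state. Iridium is a group-9 element; Ir(I) is therefore d⁸. A 5d d⁸ ion has a large crystal-field splitting; square planar leaves the high-energy d_{x²−y²} orbital empty and maximises CFSE. → square planar.
For [Ni(NCS)₂(OH)₂]²−: Each isothiocyanate is −1; each hydroxide is −1; balancing the −2 overall charge requires Ni(II). Group 10 minus oxidation state 2 gives a d⁸ configuration. Hydroxide and isothiocyanate are weak-field ligands. With weak-field ligands the CFSE gain from square planar is small, so a 3d d⁸ ion takes the sterically preferred tetrahedral geometry. → tetrahedral.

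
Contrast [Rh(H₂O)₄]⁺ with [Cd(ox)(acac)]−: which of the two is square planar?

[Rh(H₂O)₄]⁺

For [Rh(H₂O)₄]⁺: Water is neutral; balancing the +1 overall charge requires Rh(I). Rh sits in group 9, so the d-electron count is 9 − 1 = 8. A 4d d⁸ ion has a large crystal-field splitting; square planar leaves the high-energy d_{x²−y²} orbital empty and maximises CFSE. → square planar.
For [Cd(ox)(acac)]−: Ligand charges: each oxalate is −2; each acetylacetonate is −1. With an overall charge of −1 the cadmium centre must be in the +2 oxidation state. Group 12 minus oxidation state 2 gives a d¹⁰ configuration. A d¹⁰ ion has no crystal-field stabilisation preference between square planar and tetrahedral, so four ligands adopt the sterically favoured tetrahedral geometry. → tetrahedral.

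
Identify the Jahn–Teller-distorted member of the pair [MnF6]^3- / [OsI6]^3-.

[MnF6]^3-: Summing ligand charges against the −3 overall charge gives an oxidation state of +3 for manganese. Manganese is a group-7 element; Mn(III) is therefore d⁴. Fluoride is a weak-field ligand for a first-row metal, so the complex is high-spin. The t₂g³e_g¹ (high-spin) configuration has an unevenly filled e_g set; the Jahn–Teller theorem predicts a tetragonal distortion (typically axial elongation) to lift the degeneracy.
[OsI6]^3-: Each iodide is −1; balancing the −3 overall charge requires Os(III). Os sits in group 8, so the d-electron count is 8 − 3 = 5. A 5d ion has a large Δₒ and is invariably low-spin. The d⁵ configuration leaves the e_g set evenly filled (or empty) — no strong Jahn–Teller driving force.

[MnF6]^3-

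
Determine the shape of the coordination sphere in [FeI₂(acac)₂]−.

octahedral

Each iodide is −1; each acetylacetonate is −1; balancing the −1 overall charge requires Fe(III).
Fe sits in group 8, so the d-electron count is 8 − 3 = 5.
Counting donor atoms: 2×iodide (monodentate) → 2 donors; 2×acetylacetonate (bidentate) → 4 donors. Coordination number = 6.
Six donors around a single metal centre give an octahedral coordination sphere.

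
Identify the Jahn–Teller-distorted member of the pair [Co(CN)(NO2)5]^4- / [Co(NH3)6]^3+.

[Co(CN)(NO2)5]^4-

[Co(CN)(NO2)5]^4-: Ligand charges: each cyanide is −1; each nitro (N-bound nitrite) is −1. With an overall charge of −4 the cobalt centre must be in the +2 oxidation state. Co sits in group 9, so the d-electron count is 9 − 2 = 7. Cyanide and nitro (N-bound nitrite) are strong-field ligands (high in the spectrochemical series) for a first-row metal, so the complex is low-spin. The t₂g⁶e_g¹ (low-spin) configuration has an unevenly filled e_g set; the Jahn–Teller theorem predicts a tetragonal distortion (typically axial elongation) to lift the degeneracy.
[Co(NH3)6]^3+: Ligand charges: ammonia is neutral. With an overall charge of +3 the cobalt centre must be in the +3 oxidation state. Cobalt is a group-9 element; Co(III) is therefore d⁶. Co(III) has an exceptionally large octahedral splitting and is low-spin with essentially every ligand except fluoride. The d⁶ configuration leaves the e_g set evenly filled (or empty) — no strong Jahn–Teller driving force.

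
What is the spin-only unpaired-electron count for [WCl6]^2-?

2

Ligand charges: each chloride is −1. With an overall charge of −2 the tungsten centre must be in the +4 oxidation state.
Group 6 minus oxidation state 4 gives a d² configuration.
In an octahedral field the d² configuration is t₂g²e_g⁰ (only one arrangement possible), giving 2 unpaired electrons.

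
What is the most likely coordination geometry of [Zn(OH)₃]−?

trigonal planar

Summing ligand charges against the −1 overall charge gives an oxidation state of +2 for zinc.
Zinc is a group-12 element; Zn(II) is therefore d¹⁰.
Coordination number: 3.
Three ligands around a d¹⁰ centre minimise repulsion in a trigonal-planar arrangement.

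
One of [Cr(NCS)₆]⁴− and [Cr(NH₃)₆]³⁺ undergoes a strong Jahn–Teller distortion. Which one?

[Cr(NCS)₆]⁴−: Each isothiocyanate is −1; balancing the −4 overall charge requires Cr(II). Group 6 minus oxidation state 2 gives a d⁴ configuration. Isothiocyanate is a weak-field ligand for a first-row metal, so the complex is high-spin. The t₂g³e_g¹ (high-spin) configuration has an unevenly filled e_g set; the Jahn–Teller theorem predicts a tetragonal distortion (typically axial elongation) to lift the degeneracy.
[Cr(NH₃)₆]³⁺: Summing ligand charges against the +3 overall charge gives an oxidation state of +3 for chromium. Cr sits in group 6, so the d-electron count is 6 − 3 = 3. The d³ configuration leaves the e_g set evenly filled (or empty) — no strong Jahn–Teller driving force.

[Cr(NCS)₆]⁴−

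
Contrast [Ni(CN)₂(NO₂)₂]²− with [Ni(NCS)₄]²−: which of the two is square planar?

[Ni(CN)₂(NO₂)₂]²−

For [Ni(CN)₂(NO₂)₂]²−: Each cyanide is −1; each nitro (N-bound nitrite) is −1; balancing the −2 overall charge requires Ni(II). Ni sits in group 10, so the d-electron count is 10 − 2 = 8. Cyanide and nitro (N-bound nitrite) are strong-field ligands (high in the spectrochemical series). A 3d d⁸ ion with strong-field ligands gains enough CFSE to favour square planar over tetrahedral. → square planar.
For [Ni(NCS)₄]²−: Ligand charges: each isothiocyanate is −1. With an overall charge of −2 the nickel centre must be in the +2 oxidation state. Nickel is a group-10 element; Ni(II) is therefore d⁸. Isothiocyanate is a weak-field ligand. With weak-field ligands the CFSE gain from square planar is small, so a 3d d⁸ ion takes the sterically preferred tetrahedral geometry. → tetrahedral.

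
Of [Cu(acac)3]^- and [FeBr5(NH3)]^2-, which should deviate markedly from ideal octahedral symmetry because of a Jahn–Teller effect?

[Cu(acac)3]^-: Summing ligand charges against the −1 overall charge gives an oxidation state of +2 for copper. Copper is a group-11 element; Cu(II) is therefore d⁹. The t₂g⁶e_g³ configuration has an unevenly filled e_g set; the Jahn–Teller theorem predicts a tetragonal distortion (typically axial elongation) to lift the degeneracy.
[FeBr5(NH3)]^2-: Each bromide is −1; ammonia is neutral; balancing the −2 overall charge requires Fe(III). Fe sits in group 8, so the d-electron count is 8 − 3 = 5. Bromide is a weak-field ligand for a first-row metal, so the complex is high-spin. The d⁵ configuration leaves the e_g set evenly filled (or empty) — no strong Jahn–Teller driving force.

[Cu(acac)3]^-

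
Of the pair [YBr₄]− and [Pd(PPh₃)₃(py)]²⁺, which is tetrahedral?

For [YBr₄]−: Summing ligand charges against the −1 overall charge gives an oxidation state of +3 for yttrium. Group 3 minus oxidation state 3 gives a d⁰ configuration. A d⁰ ion has no crystal-field stabilisation preference between square planar and tetrahedral, so four ligands adopt the sterically favoured tetrahedral geometry. → tetrahedral.
For [Pd(PPh₃)₃(py)]²⁺: Ligand charges: triphenylphosphine is neutral; pyridine is neutral. With an overall charge of +2 the palladium centre must be in the +2 oxidation state. Palladium is a group-10 element; Pd(II) is therefore d⁸. A 4d d⁸ ion has a large crystal-field splitting; square planar leaves the high-energy d_{x²−y²} orbital empty and maximises CFSE. → square planar.

[YBr₄]−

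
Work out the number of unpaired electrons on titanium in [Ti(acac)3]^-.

2 unpaired electrons

Each acetylacetonate is −1; balancing the −1 overall charge requires Ti(II).
Ti sits in group 4, so the d-electron count is 4 − 2 = 2.
Counting donor atoms: 3×acetylacetonate (bidentate) → 6 donors. Coordination number = 6.
In an octahedral field the d² configuration is t₂g²e_g⁰ (only one arrangement possible), giving 2 unpaired electrons.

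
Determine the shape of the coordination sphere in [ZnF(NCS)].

linear

Each fluoride is −1; each isothiocyanate is −1; balancing the 0 overall charge requires Zn(II).
Zn sits in group 12, so the d-electron count is 12 − 2 = 10.
Coordination number: 2.
A d¹⁰ ion with only two ligands adopts a linear arrangement (sp hybridisation; no CFSE preference).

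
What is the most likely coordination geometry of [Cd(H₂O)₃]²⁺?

trigonal planar

Summing ligand charges against the +2 overall charge gives an oxidation state of +2 for cadmium.
Cd sits in group 12, so the d-electron count is 12 − 2 = 10.
With 3 monodentate ligands the coordination number is 3.
Three ligands around a d¹⁰ centre minimise repulsion in a trigonal-planar arrangement.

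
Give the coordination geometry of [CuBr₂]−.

linear

Ligand charges: each bromide is −1. With an overall charge of −1 the copper centre must be in the +1 oxidation state.
Cu sits in group 11, so the d-electron count is 11 − 1 = 10.
Coordination number: 2.
A d¹⁰ ion with only two ligands adopts a linear arrangement (sp hybridisation; no CFSE preference).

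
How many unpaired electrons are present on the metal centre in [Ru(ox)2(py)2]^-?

Summing ligand charges against the −1 overall charge gives an oxidation state of +3 for ruthenium.
Ru sits in group 8, so the d-electron count is 8 − 3 = 5.
Counting donor atoms: 2×oxalate (bidentate) → 4 donors; 2×pyridine (monodentate) → 2 donors. Coordination number = 6.
The spin state decides the count: a 4d ion has a large Δₒ and is invariably low-spin.
An octahedral low-spin d⁵ ion is t₂g⁵e_g⁰, giving 1 unpaired electron.

1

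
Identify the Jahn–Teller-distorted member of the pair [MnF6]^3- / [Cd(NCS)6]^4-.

[MnF6]^3-: Summing ligand charges against the −3 overall charge gives an oxidation state of +3 for manganese. Manganese is a group-7 element; Mn(III) is therefore d⁴. Fluoride is a weak-field ligand for a first-row metal, so the complex is high-spin. The t₂g³e_g¹ (high-spin) configuration has an unevenly filled e_g set; the Jahn–Teller theorem predicts a tetragonal distortion (typically axial elongation) to lift the degeneracy.
[Cd(NCS)6]^4-: Ligand charges: each isothiocyanate is −1. With an overall charge of −4 the cadmium centre must be in the +2 oxidation state. Cadmium is a group-12 element; Cd(II) is therefore d¹⁰. The d¹⁰ configuration leaves the e_g set evenly filled (or empty) — no strong Jahn–Teller driving force.

[MnF6]^3-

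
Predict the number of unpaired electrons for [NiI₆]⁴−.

Summing ligand charges against the −4 overall charge gives an oxidation state of +2 for nickel.
Group 10 minus oxidation state 2 gives a d⁸ configuration.
In an octahedral field the d⁸ configuration is t₂g⁶e_g² (only one arrangement possible), giving 2 unpaired electrons.

2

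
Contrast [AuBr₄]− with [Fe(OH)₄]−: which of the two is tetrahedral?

[Fe(OH)₄]−

For [AuBr₄]−: Summing ligand charges against the −1 overall charge gives an oxidation state of +3 for gold. Gold is a group-11 element; Au(III) is therefore d⁸. A 5d d⁸ ion has a large crystal-field splitting; square planar leaves the high-energy d_{x²−y²} orbital empty and maximises CFSE. → square planar.
For [Fe(OH)₄]−: Each hydroxide is −1; balancing the −1 overall charge requires Fe(III). Iron is a group-8 element; Fe(III) is therefore d⁵. A high-spin d⁵ ion has zero CFSE in either geometry, so four ligands adopt the sterically favoured tetrahedral geometry. → tetrahedral.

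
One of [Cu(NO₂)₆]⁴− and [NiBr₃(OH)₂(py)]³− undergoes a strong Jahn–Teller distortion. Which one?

[Cu(NO₂)₆]⁴−: Ligand charges: each nitro (N-bound nitrite) is −1. With an overall charge of −4 the copper centre must be in the +2 oxidation state. Cu sits in group 11, so the d-electron count is 11 − 2 = 9. The t₂g⁶e_g³ configuration has an unevenly filled e_g set; the Jahn–Teller theorem predicts a tetragonal distortion (typically axial elongation) to lift the degeneracy.
[NiBr₃(OH)₂(py)]³−: Ligand charges: each bromide is −1; each hydroxide is −1; pyridine is neutral. With an overall charge of −3 the nickel centre must be in the +2 oxidation state. Nickel is a group-10 element; Ni(II) is therefore d⁸. The d⁸ configuration leaves the e_g set evenly filled (or empty) — no strong Jahn–Teller driving force.

[Cu(NO₂)₆]⁴−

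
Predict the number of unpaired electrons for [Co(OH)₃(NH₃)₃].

0

Summing ligand charges against the 0 overall charge gives an oxidation state of +3 for cobalt.
Cobalt is a group-9 element; Co(III) is therefore d⁶.
The spin state decides the count: Co(III) has an exceptionally large octahedral splitting and is low-spin with essentially every ligand except fluoride.
An octahedral low-spin d⁶ ion is t₂g⁶e_g⁰, giving 0 unpaired electrons.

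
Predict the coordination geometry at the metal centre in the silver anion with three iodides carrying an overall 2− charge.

trigonal planar

Ligand charges: each iodide is −1. With an overall charge of −2 the silver centre must be in the +1 oxidation state.
Silver is a group-11 element; Ag(I) is therefore d¹⁰.
Coordination number: 3.
Three ligands around a d¹⁰ centre minimise repulsion in a trigonal-planar arrangement.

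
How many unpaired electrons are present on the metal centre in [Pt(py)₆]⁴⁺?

Summing ligand charges against the +4 overall charge gives an oxidation state of +4 for platinum.
Platinum is a group-10 element; Pt(IV) is therefore d⁶.
The spin state decides the count: a 5d ion has a large Δₒ and is invariably low-spin.
An octahedral low-spin d⁶ ion is t₂g⁶e_g⁰, giving 0 unpaired electrons.

0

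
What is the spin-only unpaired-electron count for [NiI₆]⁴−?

2 unpaired electrons

Ligand charges: each iodide is −1. With an overall charge of −4 the nickel centre must be in the +2 oxidation state.
Ni sits in group 10, so the d-electron count is 10 − 2 = 8.
In an octahedral field the d⁸ configuration is t₂g⁶e_g² (only one arrangement possible), giving 2 unpaired electrons.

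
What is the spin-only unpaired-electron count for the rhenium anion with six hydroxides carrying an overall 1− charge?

2 unpaired electrons

Ligand charges: each hydroxide is −1. With an overall charge of −1 the rhenium centre must be in the +5 oxidation state.
Group 7 minus oxidation state 5 gives a d² configuration.
In an octahedral field the d² configuration is t₂g²e_g⁰ (only one arrangement possible), giving 2 unpaired electrons.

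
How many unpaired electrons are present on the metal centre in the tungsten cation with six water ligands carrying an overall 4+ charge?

Ligand charges: water is neutral. With an overall charge of +4 the tungsten centre must be in the +4 oxidation state.
Group 6 minus oxidation state 4 gives a d² configuration.
In an octahedral field the d² configuration is t₂g²e_g⁰ (only one arrangement possible), giving 2 unpaired electrons.

2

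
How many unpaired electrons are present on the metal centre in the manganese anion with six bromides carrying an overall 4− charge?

5

Ligand charges: each bromide is −1. With an overall charge of −4 the manganese centre must be in the +2 oxidation state.
Group 7 minus oxidation state 2 gives a d⁵ configuration.
The spin state decides the count: Bromide is a weak-field ligand for a first-row metal, so the complex is high-spin.
An octahedral high-spin d⁵ ion is t₂g³e_g², giving 5 unpaired electrons.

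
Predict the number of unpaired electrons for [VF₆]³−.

Each fluoride is −1; balancing the −3 overall charge requires V(III).
Group 5 minus oxidation state 3 gives a d² configuration.
In an octahedral field the d² configuration is t₂g²e_g⁰ (only one arrangement possible), giving 2 unpaired electrons.

2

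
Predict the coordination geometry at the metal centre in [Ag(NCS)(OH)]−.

linear

Ligand charges: each isothiocyanate is −1; each hydroxide is −1. With an overall charge of −1 the silver centre must be in the +1 oxidation state.
Group 11 minus oxidation state 1 gives a d¹⁰ configuration.
With 2 monodentate ligands the coordination number is 2.
A d¹⁰ ion with only two ligands adopts a linear arrangement (sp hybridisation; no CFSE preference).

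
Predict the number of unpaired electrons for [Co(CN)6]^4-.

Summing ligand charges against the −4 overall charge gives an oxidation state of +2 for cobalt.
Cobalt is a group-9 element; Co(II) is therefore d⁷.
The spin state decides the count: Cyanide is a strong-field ligand (high in the spectrochemical series) for a first-row metal, so the complex is low-spin.
An octahedral low-spin d⁷ ion is t₂g⁶e_g¹, giving 1 unpaired electron.

1 unpaired electron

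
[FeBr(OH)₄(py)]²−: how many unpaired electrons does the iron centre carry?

5 unpaired electrons

Summing ligand charges against the −2 overall charge gives an oxidation state of +3 for iron.
Group 8 minus oxidation state 3 gives a d⁵ configuration.
The spin state decides the count: Bromide and hydroxide are weak-field ligands for a first-row metal, so the complex is high-spin.
An octahedral high-spin d⁵ ion is t₂g³e_g², giving 5 unpaired electrons.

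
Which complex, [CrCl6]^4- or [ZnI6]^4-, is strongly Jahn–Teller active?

[CrCl6]^4-

[CrCl6]^4-: Summing ligand charges against the −4 overall charge gives an oxidation state of +2 for chromium. Chromium is a group-6 element; Cr(II) is therefore d⁴. Chloride is a weak-field ligand for a first-row metal, so the complex is high-spin. The t₂g³e_g¹ (high-spin) configuration has an unevenly filled e_g set; the Jahn–Teller theorem predicts a tetragonal distortion (typically axial elongation) to lift the degeneracy.
[ZnI6]^4-: Ligand charges: each iodide is −1. With an overall charge of −4 the zinc centre must be in the +2 oxidation state. Group 12 minus oxidation state 2 gives a d¹⁰ configuration. The d¹⁰ configuration leaves the e_g set evenly filled (or empty) — no strong Jahn–Teller driving force.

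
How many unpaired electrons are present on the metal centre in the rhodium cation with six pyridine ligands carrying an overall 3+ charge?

Pyridine is neutral; balancing the +3 overall charge requires Rh(III).
Rh sits in group 9, so the d-electron count is 9 − 3 = 6.
The spin state decides the count: a 4d ion has a large Δₒ and is invariably low-spin.
An octahedral low-spin d⁶ ion is t₂g⁶e_g⁰, giving 0 unpaired electrons.

0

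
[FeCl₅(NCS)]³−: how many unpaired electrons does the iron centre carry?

5

Each chloride is −1; each isothiocyanate is −1; balancing the −3 overall charge requires Fe(III).
Iron is a group-8 element; Fe(III) is therefore d⁵.
The spin state decides the count: Chloride and isothiocyanate are weak-field ligands for a first-row metal, so the complex is high-spin.
An octahedral high-spin d⁵ ion is t₂g³e_g², giving 5 unpaired electrons.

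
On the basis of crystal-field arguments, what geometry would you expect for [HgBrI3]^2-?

tetrahedral

Each bromide is −1; each iodide is −1; balancing the −2 overall charge requires Hg(II).
Hg sits in group 12, so the d-electron count is 12 − 2 = 10.
Coordination number: 4.
A d¹⁰ ion has no crystal-field stabilisation preference between square planar and tetrahedral, so four ligands adopt the sterically favoured tetrahedral geometry.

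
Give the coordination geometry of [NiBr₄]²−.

tetrahedral

Summing ligand charges against the −2 overall charge gives an oxidation state of +2 for nickel.
Ni sits in group 10, so the d-electron count is 10 − 2 = 8.
With 4 monodentate ligands the coordination number is 4.
Bromide is a weak-field ligand.
With weak-field ligands the CFSE gain from square planar is small, so a 3d d⁸ ion takes the sterically preferred tetrahedral geometry.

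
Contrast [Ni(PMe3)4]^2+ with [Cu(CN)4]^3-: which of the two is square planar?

For [Ni(PMe3)4]^2+: Ligand charges: trimethylphosphine is neutral. With an overall charge of +2 the nickel centre must be in the +2 oxidation state. Ni sits in group 10, so the d-electron count is 10 − 2 = 8. Trimethylphosphine is a strong-field ligand (high in the spectrochemical series). A 3d d⁸ ion with strong-field ligands gains enough CFSE to favour square planar over tetrahedral. → square planar.
For [Cu(CN)4]^3-: Ligand charges: each cyanide is −1. With an overall charge of −3 the copper centre must be in the +1 oxidation state. Copper is a group-11 element; Cu(I) is therefore d¹⁰. A d¹⁰ ion has no crystal-field stabilisation preference between square planar and tetrahedral, so four ligands adopt the sterically favoured tetrahedral geometry. → tetrahedral.

[Ni(PMe3)4]^2+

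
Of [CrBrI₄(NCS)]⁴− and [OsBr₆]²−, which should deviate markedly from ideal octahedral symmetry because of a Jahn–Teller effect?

[CrBrI₄(NCS)]⁴−

[CrBrI₄(NCS)]⁴−: Summing ligand charges against the −4 overall charge gives an oxidation state of +2 for chromium. Group 6 minus oxidation state 2 gives a d⁴ configuration. Bromide, iodide, and isothiocyanate are weak-field ligands for a first-row metal, so the complex is high-spin. The t₂g³e_g¹ (high-spin) configuration has an unevenly filled e_g set; the Jahn–Teller theorem predicts a tetragonal distortion (typically axial elongation) to lift the degeneracy.
[OsBr₆]²−: Each bromide is −1; balancing the −2 overall charge requires Os(IV). Os sits in group 8, so the d-electron count is 8 − 4 = 4. A 5d ion has a large Δₒ and is invariably low-spin. The d⁴ configuration leaves the e_g set evenly filled (or empty) — no strong Jahn–Teller driving force.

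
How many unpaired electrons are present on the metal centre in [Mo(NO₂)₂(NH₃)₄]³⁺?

1 unpaired electron

Summing ligand charges against the +3 overall charge gives an oxidation state of +5 for molybdenum.
Mo sits in group 6, so the d-electron count is 6 − 5 = 1.
In an octahedral field the d¹ configuration is t₂g¹e_g⁰ (only one arrangement possible), giving 1 unpaired electron.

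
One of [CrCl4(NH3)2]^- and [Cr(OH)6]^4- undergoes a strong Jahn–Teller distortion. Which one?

[Cr(OH)6]^4-

[CrCl4(NH3)2]^-: Ligand charges: each chloride is −1; ammonia is neutral. With an overall charge of −1 the chromium centre must be in the +3 oxidation state. Cr sits in group 6, so the d-electron count is 6 − 3 = 3. The d³ configuration leaves the e_g set evenly filled (or empty) — no strong Jahn–Teller driving force.
[Cr(OH)6]^4-: Ligand charges: each hydroxide is −1. With an overall charge of −4 the chromium centre must be in the +2 oxidation state. Chromium is a group-6 element; Cr(II) is therefore d⁴. Hydroxide is a weak-field ligand for a first-row metal, so the complex is high-spin. The t₂g³e_g¹ (high-spin) configuration has an unevenly filled e_g set; the Jahn–Teller theorem predicts a tetragonal distortion (typically axial elongation) to lift the degeneracy.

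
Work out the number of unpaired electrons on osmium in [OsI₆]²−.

2

Each iodide is −1; balancing the −2 overall charge requires Os(IV).
Osmium is a group-8 element; Os(IV) is therefore d⁴.
The spin state decides the count: a 5d ion has a large Δₒ and is invariably low-spin.
An octahedral low-spin d⁴ ion is t₂g⁴e_g⁰, giving 2 unpaired electrons.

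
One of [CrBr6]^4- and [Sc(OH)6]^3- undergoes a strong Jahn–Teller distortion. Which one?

[CrBr6]^4-

[CrBr6]^4-: Ligand charges: each bromide is −1. With an overall charge of −4 the chromium centre must be in the +2 oxidation state. Cr sits in group 6, so the d-electron count is 6 − 2 = 4. Bromide is a weak-field ligand for a first-row metal, so the complex is high-spin. The t₂g³e_g¹ (high-spin) configuration has an unevenly filled e_g set; the Jahn–Teller theorem predicts a tetragonal distortion (typically axial elongation) to lift the degeneracy.
[Sc(OH)6]^3-: Each hydroxide is −1; balancing the −3 overall charge requires Sc(III). Scandium is a group-3 element; Sc(III) is therefore d⁰. The d⁰ configuration leaves the e_g set evenly filled (or empty) — no strong Jahn–Teller driving force.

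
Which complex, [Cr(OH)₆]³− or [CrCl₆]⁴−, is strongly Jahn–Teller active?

[Cr(OH)₆]³−: Ligand charges: each hydroxide is −1. With an overall charge of −3 the chromium centre must be in the +3 oxidation state. Chromium is a group-6 element; Cr(III) is therefore d³. The d³ configuration leaves the e_g set evenly filled (or empty) — no strong Jahn–Teller driving force.
[CrCl₆]⁴−: Each chloride is −1; balancing the −4 overall charge requires Cr(II). Group 6 minus oxidation state 2 gives a d⁴ configuration. Chloride is a weak-field ligand for a first-row metal, so the complex is high-spin. The t₂g³e_g¹ (high-spin) configuration has an unevenly filled e_g set; the Jahn–Teller theorem predicts a tetragonal distortion (typically axial elongation) to lift the degeneracy.

[CrCl₆]⁴−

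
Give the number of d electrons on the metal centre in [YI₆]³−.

Each iodide is −1; balancing the −3 overall charge requires Y(III).
Yttrium is a group-3 element; Y(III) is therefore d⁰.

d0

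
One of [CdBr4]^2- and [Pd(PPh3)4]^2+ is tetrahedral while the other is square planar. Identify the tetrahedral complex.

For [CdBr4]^2-: Summing ligand charges against the −2 overall charge gives an oxidation state of +2 for cadmium. Group 12 minus oxidation state 2 gives a d¹⁰ configuration. A d¹⁰ ion has no crystal-field stabilisation preference between square planar and tetrahedral, so four ligands adopt the sterically favoured tetrahedral geometry. → tetrahedral.
For [Pd(PPh3)4]^2+: Summing ligand charges against the +2 overall charge gives an oxidation state of +2 for palladium. Palladium is a group-10 element; Pd(II) is therefore d⁸. A 4d d⁸ ion has a large crystal-field splitting; square planar leaves the high-energy d_{x²−y²} orbital empty and maximises CFSE. → square planar.

[CdBr4]^2-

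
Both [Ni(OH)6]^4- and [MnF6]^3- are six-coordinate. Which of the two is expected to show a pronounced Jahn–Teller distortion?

[MnF6]^3-

[Ni(OH)6]^4-: Each hydroxide is −1; balancing the −4 overall charge requires Ni(II). Ni sits in group 10, so the d-electron count is 10 − 2 = 8. The d⁸ configuration leaves the e_g set evenly filled (or empty) — no strong Jahn–Teller driving force.
[MnF6]^3-: Each fluoride is −1; balancing the −3 overall charge requires Mn(III). Group 7 minus oxidation state 3 gives a d⁴ configuration. Fluoride is a weak-field ligand for a first-row metal, so the complex is high-spin. The t₂g³e_g¹ (high-spin) configuration has an unevenly filled e_g set; the Jahn–Teller theorem predicts a tetragonal distortion (typically axial elongation) to lift the degeneracy.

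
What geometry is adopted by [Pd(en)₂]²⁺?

square planar

Ethylenediamine is neutral; balancing the +2 overall charge requires Pd(II).
Pd sits in group 10, so the d-electron count is 10 − 2 = 8.
Counting donor atoms: 2×ethylenediamine (bidentate) → 4 donors. Coordination number = 4.
A 4d d⁸ ion has a large crystal-field splitting; square planar leaves the high-energy d_{x²−y²} orbital empty and maximises CFSE.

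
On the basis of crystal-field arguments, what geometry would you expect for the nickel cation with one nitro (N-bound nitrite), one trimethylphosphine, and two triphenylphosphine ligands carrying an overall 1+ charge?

Summing ligand charges against the +1 overall charge gives an oxidation state of +2 for nickel.
Ni sits in group 10, so the d-electron count is 10 − 2 = 8.
Coordination number: 4.
Nitro (N-bound nitrite), trimethylphosphine, and triphenylphosphine are strong-field ligands (high in the spectrochemical series).
A 3d d⁸ ion with strong-field ligands gains enough CFSE to favour square planar over tetrahedral.

square planar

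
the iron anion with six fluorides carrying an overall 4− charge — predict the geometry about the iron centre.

Each fluoride is −1; balancing the −4 overall charge requires Fe(II).
Group 8 minus oxidation state 2 gives a d⁶ configuration.
With 6 monodentate ligands the coordination number is 6.
Six donors around a single metal centre give an octahedral coordination sphere.

octahedral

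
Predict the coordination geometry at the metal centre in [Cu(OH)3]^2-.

trigonal planar

Each hydroxide is −1; balancing the −2 overall charge requires Cu(I).
Cu sits in group 11, so the d-electron count is 11 − 1 = 10.
With 3 monodentate ligands the coordination number is 3.
Three ligands around a d¹⁰ centre minimise repulsion in a trigonal-planar arrangement.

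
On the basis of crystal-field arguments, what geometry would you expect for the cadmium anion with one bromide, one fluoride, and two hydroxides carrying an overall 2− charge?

tetrahedral

Ligand charges: each bromide is −1; each fluoride is −1; each hydroxide is −1. With an overall charge of −2 the cadmium centre must be in the +2 oxidation state.
Cd sits in group 12, so the d-electron count is 12 − 2 = 10.
With 4 monodentate ligands the coordination number is 4.
A d¹⁰ ion has no crystal-field stabilisation preference between square planar and tetrahedral, so four ligands adopt the sterically favoured tetrahedral geometry.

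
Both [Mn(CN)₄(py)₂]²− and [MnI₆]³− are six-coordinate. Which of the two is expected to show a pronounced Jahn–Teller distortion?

[Mn(CN)₄(py)₂]²−: Ligand charges: each cyanide is −1; pyridine is neutral. With an overall charge of −2 the manganese centre must be in the +2 oxidation state. Manganese is a group-7 element; Mn(II) is therefore d⁵. Cyanide is a strong-field ligand (high in the spectrochemical series) for a first-row metal, so the complex is low-spin. The d⁵ configuration leaves the e_g set evenly filled (or empty) — no strong Jahn–Teller driving force.
[MnI₆]³−: Ligand charges: each iodide is −1. With an overall charge of −3 the manganese centre must be in the +3 oxidation state. Mn sits in group 7, so the d-electron count is 7 − 3 = 4. Iodide is a weak-field ligand for a first-row metal, so the complex is high-spin. The t₂g³e_g¹ (high-spin) configuration has an unevenly filled e_g set; the Jahn–Teller theorem predicts a tetragonal distortion (typically axial elongation) to lift the degeneracy.

[MnI₆]³−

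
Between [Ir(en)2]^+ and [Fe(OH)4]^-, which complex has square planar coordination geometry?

For [Ir(en)2]^+: Summing ligand charges against the +1 overall charge gives an oxidation state of +1 for iridium. Group 9 minus oxidation state 1 gives a d⁸ configuration. A 5d d⁸ ion has a large crystal-field splitting; square planar leaves the high-energy d_{x²−y²} orbital empty and maximises CFSE. → square planar.
For [Fe(OH)4]^-: Ligand charges: each hydroxide is −1. With an overall charge of −1 the iron centre must be in the +3 oxidation state. Iron is a group-8 element; Fe(III) is therefore d⁵. A high-spin d⁵ ion has zero CFSE in either geometry, so four ligands adopt the sterically favoured tetrahedral geometry. → tetrahedral.

[Ir(en)2]^+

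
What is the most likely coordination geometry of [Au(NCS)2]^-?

Ligand charges: each isothiocyanate is −1. With an overall charge of −1 the gold centre must be in the +1 oxidation state.
Gold is a group-11 element; Au(I) is therefore d¹⁰.
With 2 monodentate ligands the coordination number is 2.
A d¹⁰ ion with only two ligands adopts a linear arrangement (sp hybridisation; no CFSE preference).

linear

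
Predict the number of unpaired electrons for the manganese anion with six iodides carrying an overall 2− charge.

3

Summing ligand charges against the −2 overall charge gives an oxidation state of +4 for manganese.
Manganese is a group-7 element; Mn(IV) is therefore d³.
In an octahedral field the d³ configuration is t₂g³e_g⁰ (only one arrangement possible), giving 3 unpaired electrons.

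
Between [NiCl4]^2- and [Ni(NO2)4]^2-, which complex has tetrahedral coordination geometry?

For [NiCl4]^2-: Ligand charges: each chloride is −1. With an overall charge of −2 the nickel centre must be in the +2 oxidation state. Nickel is a group-10 element; Ni(II) is therefore d⁸. Chloride is a weak-field ligand. With weak-field ligands the CFSE gain from square planar is small, so a 3d d⁸ ion takes the sterically preferred tetrahedral geometry. → tetrahedral.
For [Ni(NO2)4]^2-: Summing ligand charges against the −2 overall charge gives an oxidation state of +2 for nickel. Nickel is a group-10 element; Ni(II) is therefore d⁸. Nitro (N-bound nitrite) is a strong-field ligand (high in the spectrochemical series). A 3d d⁸ ion with strong-field ligands gains enough CFSE to favour square planar over tetrahedral. → square planar.

[NiCl4]^2-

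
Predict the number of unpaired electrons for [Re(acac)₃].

2 unpaired electrons

Summing ligand charges against the 0 overall charge gives an oxidation state of +3 for rhenium.
Group 7 minus oxidation state 3 gives a d⁴ configuration.
Counting donor atoms: 3×acetylacetonate (bidentate) → 6 donors. Coordination number = 6.
The spin state decides the count: a 5d ion has a large Δₒ and is invariably low-spin.
An octahedral low-spin d⁴ ion is t₂g⁴e_g⁰, giving 2 unpaired electrons.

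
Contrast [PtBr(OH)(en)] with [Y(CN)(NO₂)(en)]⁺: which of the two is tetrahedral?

For [PtBr(OH)(en)]: Summing ligand charges against the 0 overall charge gives an oxidation state of +2 for platinum. Pt sits in group 10, so the d-electron count is 10 − 2 = 8. A 5d d⁸ ion has a large crystal-field splitting; square planar leaves the high-energy d_{x²−y²} orbital empty and maximises CFSE. → square planar.
For [Y(CN)(NO₂)(en)]⁺: Each cyanide is −1; each nitro (N-bound nitrite) is −1; ethylenediamine is neutral; balancing the +1 overall charge requires Y(III). Group 3 minus oxidation state 3 gives a d⁰ configuration. A d⁰ ion has no crystal-field stabilisation preference between square planar and tetrahedral, so four ligands adopt the sterically favoured tetrahedral geometry. → tetrahedral.

[Y(CN)(NO₂)(en)]⁺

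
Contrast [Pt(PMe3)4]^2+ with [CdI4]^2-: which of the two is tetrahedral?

[CdI4]^2-

For [Pt(PMe3)4]^2+: Trimethylphosphine is neutral; balancing the +2 overall charge requires Pt(II). Group 10 minus oxidation state 2 gives a d⁸ configuration. A 5d d⁸ ion has a large crystal-field splitting; square planar leaves the high-energy d_{x²−y²} orbital empty and maximises CFSE. → square planar.
For [CdI4]^2-: Summing ligand charges against the −2 overall charge gives an oxidation state of +2 for cadmium. Group 12 minus oxidation state 2 gives a d¹⁰ configuration. A d¹⁰ ion has no crystal-field stabilisation preference between square planar and tetrahedral, so four ligands adopt the sterically favoured tetrahedral geometry. → tetrahedral.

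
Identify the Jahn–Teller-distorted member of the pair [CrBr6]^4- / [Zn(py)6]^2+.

[CrBr6]^4-

[CrBr6]^4-: Ligand charges: each bromide is −1. With an overall charge of −4 the chromium centre must be in the +2 oxidation state. Chromium is a group-6 element; Cr(II) is therefore d⁴. Bromide is a weak-field ligand for a first-row metal, so the complex is high-spin. The t₂g³e_g¹ (high-spin) configuration has an unevenly filled e_g set; the Jahn–Teller theorem predicts a tetragonal distortion (typically axial elongation) to lift the degeneracy.
[Zn(py)6]^2+: Pyridine is neutral; balancing the +2 overall charge requires Zn(II). Zinc is a group-12 element; Zn(II) is therefore d¹⁰. The d¹⁰ configuration leaves the e_g set evenly filled (or empty) — no strong Jahn–Teller driving force.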